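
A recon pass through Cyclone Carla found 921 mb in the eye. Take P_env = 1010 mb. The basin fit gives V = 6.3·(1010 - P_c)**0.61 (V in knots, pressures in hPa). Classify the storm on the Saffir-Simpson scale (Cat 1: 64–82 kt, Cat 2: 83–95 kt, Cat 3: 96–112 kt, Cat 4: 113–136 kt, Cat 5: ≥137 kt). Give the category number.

3

ΔP = 1010 − 921 = 89 mb.
V ≈ 6.3 × 89^0.61 = 6.3 × 15.46 ≈ 97 kt.
97 kt falls in the Category 3 band.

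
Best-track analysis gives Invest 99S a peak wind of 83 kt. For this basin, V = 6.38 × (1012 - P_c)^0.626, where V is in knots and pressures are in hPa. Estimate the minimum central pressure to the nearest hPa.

ΔP = (V / 6.38)^(1/0.626) = (83/6.38)^1.597.
83/6.38 = 13.009; 13.009^1.597 ≈ 60.25 hPa.
P_c = 1012 − 60.25 = 951.75 ≈ 952 hPa.

952 hPa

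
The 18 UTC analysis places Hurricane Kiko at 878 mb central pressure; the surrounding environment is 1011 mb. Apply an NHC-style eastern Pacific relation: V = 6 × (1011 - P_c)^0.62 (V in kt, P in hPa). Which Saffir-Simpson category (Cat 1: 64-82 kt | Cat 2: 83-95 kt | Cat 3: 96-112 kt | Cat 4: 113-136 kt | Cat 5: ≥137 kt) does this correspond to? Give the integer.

4

ΔP = 1011 − 878 = 133 mb.
V ≈ 6 × 133^0.62 = 6 × 20.74 ≈ 124 kt.
124 kt falls in the Category 4 band.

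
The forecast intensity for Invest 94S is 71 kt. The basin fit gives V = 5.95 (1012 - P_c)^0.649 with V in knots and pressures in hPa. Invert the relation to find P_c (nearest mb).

966 mb

ΔP = (V / 5.95)^(1/0.649) = (71/5.95)^1.541.
71/5.95 = 11.933; 11.933^1.541 ≈ 45.61 mb.
P_c = 1012 − 45.61 = 966.39 ≈ 966 mb.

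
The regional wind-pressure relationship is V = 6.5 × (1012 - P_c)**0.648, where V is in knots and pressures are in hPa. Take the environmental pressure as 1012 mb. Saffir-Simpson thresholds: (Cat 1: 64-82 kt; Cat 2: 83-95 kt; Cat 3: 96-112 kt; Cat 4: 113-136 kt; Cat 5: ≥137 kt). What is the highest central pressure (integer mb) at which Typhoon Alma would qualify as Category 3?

948 mb

Category 3 begins at V = 96 kt.
Required ΔP = (96/6.5)^(1/0.648) = 14.769^1.543 ≈ 63.76 mb.
P_c ≤ 1012 − 63.76 = 948.24, so the highest integer P_c is 948 mb.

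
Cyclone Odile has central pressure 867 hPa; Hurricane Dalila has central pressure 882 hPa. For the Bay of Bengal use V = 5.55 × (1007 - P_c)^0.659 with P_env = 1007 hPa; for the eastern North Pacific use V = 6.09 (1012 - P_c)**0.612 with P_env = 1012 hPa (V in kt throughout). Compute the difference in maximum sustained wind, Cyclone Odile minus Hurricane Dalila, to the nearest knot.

24 kt

Cyclone Odile: ΔP = 140; V ≈ 5.55 × 140^0.659 ≈ 144.08 kt.
Hurricane Dalila: ΔP = 130; V ≈ 6.09 × 130^0.612 ≈ 119.77 kt.
Difference ≈ 144.08 − 119.77 = 24.31 → 24 kt.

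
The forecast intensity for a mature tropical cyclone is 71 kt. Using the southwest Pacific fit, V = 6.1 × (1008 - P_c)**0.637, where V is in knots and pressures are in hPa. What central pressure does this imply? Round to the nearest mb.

961 mb

ΔP = (V / 6.1)^(1/0.637) = (71/6.1)^1.570.
71/6.1 = 11.639; 11.639^1.570 ≈ 47.14 mb.
P_c = 1008 − 47.14 = 960.86 ≈ 961 mb.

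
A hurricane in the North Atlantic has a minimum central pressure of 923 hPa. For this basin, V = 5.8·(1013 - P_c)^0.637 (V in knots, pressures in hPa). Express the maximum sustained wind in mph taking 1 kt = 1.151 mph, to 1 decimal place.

ΔP = 1013 − 923 = 90 hPa.
V ≈ 5.8 × 90^0.637 = 5.8 × 17.573 ≈ 101.925 kt.
101.925 × 1.151 ≈ 117.32 mph → 117.3 mph.

117.3 mph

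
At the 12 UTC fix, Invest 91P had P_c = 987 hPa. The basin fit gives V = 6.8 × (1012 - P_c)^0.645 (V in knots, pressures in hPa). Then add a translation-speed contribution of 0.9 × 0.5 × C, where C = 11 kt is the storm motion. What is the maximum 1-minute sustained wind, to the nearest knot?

ΔP = 1012 − 987 = 25 hPa.
25^0.645 ≈ 7.974.
V ≈ 6.8 × 7.974 ≈ 54.2 kt.
Translation term: 0.9 × 0.5 × 11 = 4.95 kt.
Corrected V ≈ 59.15 kt → 59 kt.

59 kt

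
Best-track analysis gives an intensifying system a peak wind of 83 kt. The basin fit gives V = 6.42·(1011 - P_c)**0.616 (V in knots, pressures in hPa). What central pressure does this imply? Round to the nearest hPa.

947 hPa

ΔP = (V / 6.42)^(1/0.616) = (83/6.42)^1.623.
83/6.42 = 12.928; 12.928^1.623 ≈ 63.75 hPa.
P_c = 1011 − 63.75 = 947.25 ≈ 947 hPa.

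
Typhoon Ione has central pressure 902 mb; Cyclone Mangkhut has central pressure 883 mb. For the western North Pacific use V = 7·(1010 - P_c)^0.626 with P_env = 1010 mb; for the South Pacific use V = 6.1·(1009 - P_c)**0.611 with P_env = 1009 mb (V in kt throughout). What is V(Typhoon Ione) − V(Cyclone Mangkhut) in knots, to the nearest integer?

Typhoon Ione: ΔP = 108; V ≈ 7 × 108^0.626 ≈ 131.23 kt.
Cyclone Mangkhut: ΔP = 126; V ≈ 6.1 × 126^0.611 ≈ 117.13 kt.
Difference ≈ 131.23 − 117.13 = 14.10 → 14 kt.

14 kt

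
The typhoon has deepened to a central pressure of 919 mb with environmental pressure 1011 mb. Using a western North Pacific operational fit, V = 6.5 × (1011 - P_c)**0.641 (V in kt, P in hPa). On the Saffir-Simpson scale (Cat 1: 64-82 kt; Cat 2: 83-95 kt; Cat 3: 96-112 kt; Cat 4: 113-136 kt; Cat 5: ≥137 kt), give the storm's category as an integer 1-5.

4

ΔP = 1011 − 919 = 92 mb.
V ≈ 6.5 × 92^0.641 = 6.5 × 18.15 ≈ 118 kt.
118 kt falls in the Category 4 band.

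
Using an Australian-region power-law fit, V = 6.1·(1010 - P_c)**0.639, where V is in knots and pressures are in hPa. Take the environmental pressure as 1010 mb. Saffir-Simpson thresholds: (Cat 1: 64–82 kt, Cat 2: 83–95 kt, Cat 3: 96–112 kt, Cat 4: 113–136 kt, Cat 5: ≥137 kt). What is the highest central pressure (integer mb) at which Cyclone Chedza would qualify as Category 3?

Category 3 begins at V = 96 kt.
Required ΔP = (96/6.1)^(1/0.639) = 15.738^1.565 ≈ 74.67 mb.
P_c ≤ 1010 − 74.67 = 935.33, so the highest integer P_c is 935 mb.

935 mb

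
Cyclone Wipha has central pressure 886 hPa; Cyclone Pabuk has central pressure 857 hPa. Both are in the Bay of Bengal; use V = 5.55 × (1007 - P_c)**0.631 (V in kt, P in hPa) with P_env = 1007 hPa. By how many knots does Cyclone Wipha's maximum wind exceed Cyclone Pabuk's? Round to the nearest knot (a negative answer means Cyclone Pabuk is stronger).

-17 kt

Cyclone Wipha: ΔP = 121; V ≈ 5.55 × 121^0.631 ≈ 114.43 kt.
Cyclone Pabuk: ΔP = 150; V ≈ 5.55 × 150^0.631 ≈ 131.04 kt.
Difference ≈ 114.43 − 131.04 = -16.61 → -17 kt.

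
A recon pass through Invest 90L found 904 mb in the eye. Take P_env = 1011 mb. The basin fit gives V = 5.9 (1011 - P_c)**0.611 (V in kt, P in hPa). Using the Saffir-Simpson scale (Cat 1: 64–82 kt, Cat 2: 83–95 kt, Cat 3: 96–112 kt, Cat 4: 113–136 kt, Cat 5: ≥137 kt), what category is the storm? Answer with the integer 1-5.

ΔP = 1011 − 904 = 107 mb.
V ≈ 5.9 × 107^0.611 = 5.9 × 17.38 ≈ 103 kt.
103 kt falls in the Category 3 band.

3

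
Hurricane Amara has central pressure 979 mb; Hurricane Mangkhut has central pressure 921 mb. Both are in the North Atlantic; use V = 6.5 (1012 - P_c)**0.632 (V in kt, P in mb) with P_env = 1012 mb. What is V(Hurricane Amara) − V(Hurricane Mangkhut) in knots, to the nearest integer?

Hurricane Amara: ΔP = 33; V ≈ 6.5 × 33^0.632 ≈ 59.24 kt.
Hurricane Mangkhut: ΔP = 91; V ≈ 6.5 × 91^0.632 ≈ 112.47 kt.
Difference ≈ 59.24 − 112.47 = -53.23 → -53 kt.

-53 kt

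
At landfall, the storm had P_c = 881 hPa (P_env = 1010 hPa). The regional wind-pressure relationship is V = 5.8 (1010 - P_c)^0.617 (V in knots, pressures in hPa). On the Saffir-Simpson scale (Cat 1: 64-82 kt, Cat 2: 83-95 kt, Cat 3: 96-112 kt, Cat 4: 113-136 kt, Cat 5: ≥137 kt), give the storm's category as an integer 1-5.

ΔP = 1010 − 881 = 129 hPa.
V ≈ 5.8 × 129^0.617 = 5.8 × 20.06 ≈ 116 kt.
116 kt falls in the Category 4 band.

4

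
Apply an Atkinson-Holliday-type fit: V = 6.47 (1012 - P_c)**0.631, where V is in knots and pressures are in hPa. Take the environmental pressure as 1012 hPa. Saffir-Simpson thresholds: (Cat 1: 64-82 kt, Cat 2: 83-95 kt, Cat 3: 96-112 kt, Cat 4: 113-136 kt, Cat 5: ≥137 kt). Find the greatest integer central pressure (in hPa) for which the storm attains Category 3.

940 hPa

Category 3 begins at V = 96 kt.
Required ΔP = (96/6.47)^(1/0.631) = 14.838^1.585 ≈ 71.84 hPa.
P_c ≤ 1012 − 71.84 = 940.16, so the highest integer P_c is 940 hPa.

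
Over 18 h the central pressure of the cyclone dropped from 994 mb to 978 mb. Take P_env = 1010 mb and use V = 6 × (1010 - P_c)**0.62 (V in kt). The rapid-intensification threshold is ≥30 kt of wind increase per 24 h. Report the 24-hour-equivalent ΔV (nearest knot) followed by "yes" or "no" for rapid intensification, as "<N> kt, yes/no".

24 kt, no

V₁: ΔP = 16, V ≈ 6 × 16^0.62 ≈ 33.47 kt.
V₂: ΔP = 32, V ≈ 6 × 32^0.62 ≈ 51.45 kt.
ΔV over 18 h = 17.98 kt → 24 h equivalent = 17.98 × 24/18 ≈ 23.97 kt.
24 kt < 30 kt ⇒ not rapid intensification.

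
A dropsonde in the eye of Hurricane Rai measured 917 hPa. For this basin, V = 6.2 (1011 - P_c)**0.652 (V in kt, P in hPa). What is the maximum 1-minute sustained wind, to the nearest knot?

120 kt

ΔP = 1011 − 917 = 94 hPa.
94^0.652 ≈ 19.341.
V ≈ 6.2 × 19.341 ≈ 119.9 kt.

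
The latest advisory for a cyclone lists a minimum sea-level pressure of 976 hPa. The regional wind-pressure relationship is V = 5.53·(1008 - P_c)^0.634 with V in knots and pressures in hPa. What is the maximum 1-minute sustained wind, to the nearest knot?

ΔP = 1008 − 976 = 32 hPa.
32^0.634 ≈ 9.000.
V ≈ 5.53 × 9.000 ≈ 49.8 kt.

50 kt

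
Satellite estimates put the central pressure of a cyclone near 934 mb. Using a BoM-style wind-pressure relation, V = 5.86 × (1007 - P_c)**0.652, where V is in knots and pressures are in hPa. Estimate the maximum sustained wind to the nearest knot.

96 kt

ΔP = 1007 − 934 = 73 mb.
73^0.652 ≈ 16.402.
V ≈ 5.86 × 16.402 ≈ 96.1 kt.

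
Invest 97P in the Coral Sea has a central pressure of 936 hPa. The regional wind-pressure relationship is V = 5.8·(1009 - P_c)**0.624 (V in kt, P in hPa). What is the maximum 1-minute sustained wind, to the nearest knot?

ΔP = 1009 − 936 = 73 hPa.
73^0.624 ≈ 14.545.
V ≈ 5.8 × 14.545 ≈ 84.4 kt.

84 kt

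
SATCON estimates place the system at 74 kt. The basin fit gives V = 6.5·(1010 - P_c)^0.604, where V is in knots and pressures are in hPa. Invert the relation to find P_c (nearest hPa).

ΔP = (V / 6.5)^(1/0.604) = (74/6.5)^1.656.
74/6.5 = 11.385; 11.385^1.656 ≈ 56.09 hPa.
P_c = 1010 − 56.09 = 953.91 ≈ 954 hPa.

954 hPa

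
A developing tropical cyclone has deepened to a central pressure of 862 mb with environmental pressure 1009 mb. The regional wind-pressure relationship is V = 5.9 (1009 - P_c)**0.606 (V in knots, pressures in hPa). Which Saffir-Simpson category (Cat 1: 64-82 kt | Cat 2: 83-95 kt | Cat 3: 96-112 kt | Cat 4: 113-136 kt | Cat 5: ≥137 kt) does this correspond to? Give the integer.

ΔP = 1009 − 862 = 147 mb.
V ≈ 5.9 × 147^0.606 = 5.9 × 20.58 ≈ 121 kt.
121 kt falls in the Category 4 band.

4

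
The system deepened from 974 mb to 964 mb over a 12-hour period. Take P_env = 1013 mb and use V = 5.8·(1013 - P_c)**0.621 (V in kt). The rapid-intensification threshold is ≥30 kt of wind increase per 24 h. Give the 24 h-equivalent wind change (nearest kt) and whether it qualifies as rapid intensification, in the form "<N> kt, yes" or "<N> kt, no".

17 kt, no

V₁: ΔP = 39, V ≈ 5.8 × 39^0.621 ≈ 56.43 kt.
V₂: ΔP = 49, V ≈ 5.8 × 49^0.621 ≈ 65.02 kt.
ΔV over 12 h = 8.59 kt → 24 h equivalent = 8.59 × 24/12 ≈ 17.18 kt.
17 kt < 30 kt ⇒ not rapid intensification.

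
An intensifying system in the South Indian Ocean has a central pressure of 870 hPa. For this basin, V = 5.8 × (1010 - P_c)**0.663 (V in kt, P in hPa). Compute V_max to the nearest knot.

154 kt

ΔP = 1010 − 870 = 140 hPa.
140^0.663 ≈ 26.478.
V ≈ 5.8 × 26.478 ≈ 153.6 kt.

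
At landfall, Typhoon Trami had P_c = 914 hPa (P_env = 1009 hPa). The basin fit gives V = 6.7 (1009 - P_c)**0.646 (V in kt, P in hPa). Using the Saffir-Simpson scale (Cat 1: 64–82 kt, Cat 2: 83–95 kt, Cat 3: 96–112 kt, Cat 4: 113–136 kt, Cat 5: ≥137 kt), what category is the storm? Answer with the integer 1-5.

4

ΔP = 1009 − 914 = 95 hPa.
V ≈ 6.7 × 95^0.646 = 6.7 × 18.95 ≈ 127 kt.
127 kt falls in the Category 4 band.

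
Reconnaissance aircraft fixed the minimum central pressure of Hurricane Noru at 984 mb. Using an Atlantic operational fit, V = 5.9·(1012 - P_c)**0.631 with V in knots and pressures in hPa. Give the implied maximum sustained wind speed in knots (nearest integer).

ΔP = 1012 − 984 = 28 mb.
28^0.631 ≈ 8.188.
V ≈ 5.9 × 8.188 ≈ 48.3 kt.

48 kt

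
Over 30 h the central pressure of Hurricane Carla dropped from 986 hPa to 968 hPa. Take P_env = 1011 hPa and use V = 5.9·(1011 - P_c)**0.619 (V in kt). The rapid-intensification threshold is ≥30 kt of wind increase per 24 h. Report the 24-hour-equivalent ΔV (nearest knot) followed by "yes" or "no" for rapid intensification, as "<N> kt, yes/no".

14 kt, no

V₁: ΔP = 25, V ≈ 5.9 × 25^0.619 ≈ 43.27 kt.
V₂: ΔP = 43, V ≈ 5.9 × 43^0.619 ≈ 60.53 kt.
ΔV over 30 h = 17.26 kt → 24 h equivalent = 17.26 × 24/30 ≈ 13.81 kt.
14 kt < 30 kt ⇒ not rapid intensification.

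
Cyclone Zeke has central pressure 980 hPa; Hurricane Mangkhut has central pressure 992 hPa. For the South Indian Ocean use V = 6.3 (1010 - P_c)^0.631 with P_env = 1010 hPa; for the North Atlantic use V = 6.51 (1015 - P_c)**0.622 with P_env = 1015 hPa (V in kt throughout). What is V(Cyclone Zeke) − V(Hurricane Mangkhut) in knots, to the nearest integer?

8 kt

Cyclone Zeke: ΔP = 30; V ≈ 6.3 × 30^0.631 ≈ 53.88 kt.
Hurricane Mangkhut: ΔP = 23; V ≈ 6.51 × 23^0.622 ≈ 45.77 kt.
Difference ≈ 53.88 − 45.77 = 8.11 → 8 kt.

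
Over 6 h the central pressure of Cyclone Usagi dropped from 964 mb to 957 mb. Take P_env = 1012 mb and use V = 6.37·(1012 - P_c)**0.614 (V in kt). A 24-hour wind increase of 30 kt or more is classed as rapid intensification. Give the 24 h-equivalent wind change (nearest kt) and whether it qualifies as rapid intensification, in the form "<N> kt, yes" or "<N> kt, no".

24 kt, no

V₁: ΔP = 48, V ≈ 6.37 × 48^0.614 ≈ 68.62 kt.
V₂: ΔP = 55, V ≈ 6.37 × 55^0.614 ≈ 74.60 kt.
ΔV over 6 h = 5.98 kt → 24 h equivalent = 5.98 × 24/6 ≈ 23.92 kt.
24 kt < 30 kt ⇒ not rapid intensification.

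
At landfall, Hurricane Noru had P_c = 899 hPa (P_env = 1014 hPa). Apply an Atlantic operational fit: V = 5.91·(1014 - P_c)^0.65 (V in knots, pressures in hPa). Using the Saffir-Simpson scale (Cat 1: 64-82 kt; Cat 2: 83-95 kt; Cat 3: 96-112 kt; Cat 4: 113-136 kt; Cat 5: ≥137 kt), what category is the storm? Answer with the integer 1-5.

ΔP = 1014 − 899 = 115 hPa.
V ≈ 5.91 × 115^0.65 = 5.91 × 21.85 ≈ 129 kt.
129 kt falls in the Category 4 band.

4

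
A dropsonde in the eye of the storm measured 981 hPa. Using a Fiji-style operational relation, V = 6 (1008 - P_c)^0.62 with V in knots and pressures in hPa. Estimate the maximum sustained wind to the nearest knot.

ΔP = 1008 − 981 = 27 hPa.
27^0.62 ≈ 7.717.
V ≈ 6 × 7.717 ≈ 46.3 kt.

46 kt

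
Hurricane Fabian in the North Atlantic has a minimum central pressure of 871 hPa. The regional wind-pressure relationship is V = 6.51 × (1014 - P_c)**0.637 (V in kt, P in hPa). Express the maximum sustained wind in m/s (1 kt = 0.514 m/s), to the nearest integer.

ΔP = 1014 − 871 = 143 hPa.
V ≈ 6.51 × 143^0.637 = 6.51 × 23.602 ≈ 153.649 kt.
153.649 × 0.514 ≈ 78.98 m/s → 79 m/s.

79 m/s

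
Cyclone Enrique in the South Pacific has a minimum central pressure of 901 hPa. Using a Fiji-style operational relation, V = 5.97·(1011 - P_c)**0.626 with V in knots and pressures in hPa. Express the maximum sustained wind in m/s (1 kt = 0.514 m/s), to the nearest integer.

ΔP = 1011 − 901 = 110 hPa.
V ≈ 5.97 × 110^0.626 = 5.97 × 18.963 ≈ 113.210 kt.
113.210 × 0.514 ≈ 58.19 m/s → 58 m/s.

58 m/s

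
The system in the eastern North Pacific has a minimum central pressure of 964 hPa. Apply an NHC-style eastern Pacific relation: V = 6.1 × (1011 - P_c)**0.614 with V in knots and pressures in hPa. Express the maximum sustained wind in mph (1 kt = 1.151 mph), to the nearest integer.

75 mph

ΔP = 1011 − 964 = 47 hPa.
V ≈ 6.1 × 47^0.614 = 6.1 × 10.633 ≈ 64.863 kt.
64.863 × 1.151 ≈ 74.66 mph → 75 mph.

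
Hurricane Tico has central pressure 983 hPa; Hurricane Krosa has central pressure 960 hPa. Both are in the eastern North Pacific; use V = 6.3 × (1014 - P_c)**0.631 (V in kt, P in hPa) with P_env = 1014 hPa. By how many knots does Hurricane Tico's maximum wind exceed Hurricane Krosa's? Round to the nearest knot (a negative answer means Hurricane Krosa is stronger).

Hurricane Tico: ΔP = 31; V ≈ 6.3 × 31^0.631 ≈ 55.00 kt.
Hurricane Krosa: ΔP = 54; V ≈ 6.3 × 54^0.631 ≈ 78.07 kt.
Difference ≈ 55.00 − 78.07 = -23.07 → -23 kt.

-23 kt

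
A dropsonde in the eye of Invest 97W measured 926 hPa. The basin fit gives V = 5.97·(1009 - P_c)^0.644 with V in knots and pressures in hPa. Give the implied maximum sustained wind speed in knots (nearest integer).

103 kt

ΔP = 1009 − 926 = 83 hPa.
83^0.644 ≈ 17.214.
V ≈ 5.97 × 17.214 ≈ 102.8 kt.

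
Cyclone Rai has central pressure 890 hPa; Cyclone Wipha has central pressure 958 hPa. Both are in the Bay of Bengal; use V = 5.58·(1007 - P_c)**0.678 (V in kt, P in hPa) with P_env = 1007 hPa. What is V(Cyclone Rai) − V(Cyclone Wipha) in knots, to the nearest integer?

Cyclone Rai: ΔP = 117; V ≈ 5.58 × 117^0.678 ≈ 140.88 kt.
Cyclone Wipha: ΔP = 49; V ≈ 5.58 × 49^0.678 ≈ 78.09 kt.
Difference ≈ 140.88 − 78.09 = 62.79 → 63 kt.

63 kt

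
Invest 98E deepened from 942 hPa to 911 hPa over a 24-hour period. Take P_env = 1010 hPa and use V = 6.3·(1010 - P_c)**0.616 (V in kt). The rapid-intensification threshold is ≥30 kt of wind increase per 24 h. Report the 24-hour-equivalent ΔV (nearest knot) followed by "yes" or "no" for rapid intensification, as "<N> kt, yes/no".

V₁: ΔP = 68, V ≈ 6.3 × 68^0.616 ≈ 84.76 kt.
V₂: ΔP = 99, V ≈ 6.3 × 99^0.616 ≈ 106.82 kt.
ΔV over 24 h = 22.06 kt → 24 h equivalent = 22.06 × 24/24 ≈ 22.06 kt.
22 kt < 30 kt ⇒ not rapid intensification.

22 kt, no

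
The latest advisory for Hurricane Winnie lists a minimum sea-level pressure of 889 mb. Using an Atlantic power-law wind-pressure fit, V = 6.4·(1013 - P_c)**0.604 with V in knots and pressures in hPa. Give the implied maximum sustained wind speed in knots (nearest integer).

ΔP = 1013 − 889 = 124 mb.
124^0.604 ≈ 18.383.
V ≈ 6.4 × 18.383 ≈ 117.7 kt.

118 kt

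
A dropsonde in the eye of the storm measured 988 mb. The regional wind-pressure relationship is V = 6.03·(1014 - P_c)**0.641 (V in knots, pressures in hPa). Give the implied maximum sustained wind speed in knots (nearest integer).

ΔP = 1014 − 988 = 26 mb.
26^0.641 ≈ 8.072.
V ≈ 6.03 × 8.072 ≈ 48.7 kt.

49 kt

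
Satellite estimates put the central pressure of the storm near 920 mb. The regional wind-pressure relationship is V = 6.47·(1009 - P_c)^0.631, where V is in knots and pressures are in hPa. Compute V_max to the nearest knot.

110 kt

ΔP = 1009 − 920 = 89 mb.
89^0.631 ≈ 16.985.
V ≈ 6.47 × 16.985 ≈ 109.9 kt.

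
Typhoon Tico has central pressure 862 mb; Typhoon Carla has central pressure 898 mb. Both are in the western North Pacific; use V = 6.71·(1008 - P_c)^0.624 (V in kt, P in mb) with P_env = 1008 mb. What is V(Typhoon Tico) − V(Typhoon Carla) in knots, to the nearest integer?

24 kt

Typhoon Tico: ΔP = 146; V ≈ 6.71 × 146^0.624 ≈ 150.41 kt.
Typhoon Carla: ΔP = 110; V ≈ 6.71 × 110^0.624 ≈ 126.05 kt.
Difference ≈ 150.41 − 126.05 = 24.36 → 24 kt.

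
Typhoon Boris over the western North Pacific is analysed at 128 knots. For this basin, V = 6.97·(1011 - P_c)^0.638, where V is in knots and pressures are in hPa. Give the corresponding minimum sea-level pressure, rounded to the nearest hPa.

915 hPa

ΔP = (V / 6.97)^(1/0.638) = (128/6.97)^1.567.
128/6.97 = 18.364; 18.364^1.567 ≈ 95.75 hPa.
P_c = 1011 − 95.75 = 915.25 ≈ 915 hPa.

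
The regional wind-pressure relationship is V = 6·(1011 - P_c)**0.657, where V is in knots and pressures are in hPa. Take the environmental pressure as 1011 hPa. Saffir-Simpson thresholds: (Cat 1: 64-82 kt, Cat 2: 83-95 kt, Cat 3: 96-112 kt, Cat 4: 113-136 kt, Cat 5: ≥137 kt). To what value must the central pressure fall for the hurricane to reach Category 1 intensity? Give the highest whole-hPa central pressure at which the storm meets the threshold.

Category 1 begins at V = 64 kt.
Required ΔP = (64/6)^(1/0.657) = 10.667^1.522 ≈ 36.71 hPa.
P_c ≤ 1011 − 36.71 = 974.29, so the highest integer P_c is 974 hPa.

974 hPa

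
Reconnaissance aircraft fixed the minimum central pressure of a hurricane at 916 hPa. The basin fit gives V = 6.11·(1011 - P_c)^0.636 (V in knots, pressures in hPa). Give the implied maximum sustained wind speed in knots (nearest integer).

111 kt

ΔP = 1011 − 916 = 95 hPa.
95^0.636 ≈ 18.106.
V ≈ 6.11 × 18.106 ≈ 110.6 kt.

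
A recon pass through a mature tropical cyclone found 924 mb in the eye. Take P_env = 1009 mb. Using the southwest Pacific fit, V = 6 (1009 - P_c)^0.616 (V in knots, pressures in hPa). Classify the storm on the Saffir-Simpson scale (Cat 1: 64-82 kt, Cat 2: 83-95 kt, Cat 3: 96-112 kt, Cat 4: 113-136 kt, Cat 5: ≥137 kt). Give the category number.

2

ΔP = 1009 − 924 = 85 mb.
V ≈ 6 × 85^0.616 = 6 × 15.44 ≈ 93 kt.
93 kt falls in the Category 2 band.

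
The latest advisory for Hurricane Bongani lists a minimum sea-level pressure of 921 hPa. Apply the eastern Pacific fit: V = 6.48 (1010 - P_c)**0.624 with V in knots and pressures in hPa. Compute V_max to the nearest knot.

ΔP = 1010 − 921 = 89 hPa.
89^0.624 ≈ 16.460.
V ≈ 6.48 × 16.460 ≈ 106.7 kt.

107 kt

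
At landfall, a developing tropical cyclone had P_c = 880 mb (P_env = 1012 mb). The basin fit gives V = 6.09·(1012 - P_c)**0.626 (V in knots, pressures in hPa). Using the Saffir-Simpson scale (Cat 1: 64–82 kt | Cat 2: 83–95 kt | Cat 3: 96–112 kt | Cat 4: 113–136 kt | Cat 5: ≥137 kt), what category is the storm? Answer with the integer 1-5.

4

ΔP = 1012 − 880 = 132 mb.
V ≈ 6.09 × 132^0.626 = 6.09 × 21.26 ≈ 129 kt.
129 kt falls in the Category 4 band.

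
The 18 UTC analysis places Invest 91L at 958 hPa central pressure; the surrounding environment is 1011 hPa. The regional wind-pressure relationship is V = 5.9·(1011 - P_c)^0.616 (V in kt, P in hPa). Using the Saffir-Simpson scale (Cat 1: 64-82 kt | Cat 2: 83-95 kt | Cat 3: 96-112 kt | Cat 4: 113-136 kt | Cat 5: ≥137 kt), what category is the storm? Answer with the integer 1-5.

1

ΔP = 1011 − 958 = 53 hPa.
V ≈ 5.9 × 53^0.616 = 5.9 × 11.54 ≈ 68 kt.
68 kt falls in the Category 1 band.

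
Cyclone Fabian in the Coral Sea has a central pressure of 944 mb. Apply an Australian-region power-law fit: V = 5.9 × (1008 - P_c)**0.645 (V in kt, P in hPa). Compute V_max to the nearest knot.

86 kt

ΔP = 1008 − 944 = 64 mb.
64^0.645 ≈ 14.621.
V ≈ 5.9 × 14.621 ≈ 86.3 kt.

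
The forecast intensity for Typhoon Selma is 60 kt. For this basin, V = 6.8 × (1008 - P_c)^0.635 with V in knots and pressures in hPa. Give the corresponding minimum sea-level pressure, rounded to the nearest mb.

ΔP = (V / 6.8)^(1/0.635) = (60/6.8)^1.575.
60/6.8 = 8.824; 8.824^1.575 ≈ 30.85 mb.
P_c = 1008 − 30.85 = 977.15 ≈ 977 mb.

977 mb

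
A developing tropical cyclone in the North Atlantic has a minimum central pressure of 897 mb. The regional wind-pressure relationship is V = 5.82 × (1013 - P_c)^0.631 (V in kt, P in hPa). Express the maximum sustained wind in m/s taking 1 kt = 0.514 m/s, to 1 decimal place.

ΔP = 1013 − 897 = 116 mb.
V ≈ 5.82 × 116^0.631 = 5.82 × 20.076 ≈ 116.841 kt.
116.841 × 0.514 ≈ 60.06 m/s → 60.1 m/s.

60.1 m/s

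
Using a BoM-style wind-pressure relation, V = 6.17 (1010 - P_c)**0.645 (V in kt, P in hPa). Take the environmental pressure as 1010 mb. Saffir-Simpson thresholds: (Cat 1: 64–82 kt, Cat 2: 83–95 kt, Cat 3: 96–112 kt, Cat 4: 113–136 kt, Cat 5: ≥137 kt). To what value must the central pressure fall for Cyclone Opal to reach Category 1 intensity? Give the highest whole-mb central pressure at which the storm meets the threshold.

972 mb

Category 1 begins at V = 64 kt.
Required ΔP = (64/6.17)^(1/0.645) = 10.373^1.550 ≈ 37.59 mb.
P_c ≤ 1010 − 37.59 = 972.41, so the highest integer P_c is 972 mb.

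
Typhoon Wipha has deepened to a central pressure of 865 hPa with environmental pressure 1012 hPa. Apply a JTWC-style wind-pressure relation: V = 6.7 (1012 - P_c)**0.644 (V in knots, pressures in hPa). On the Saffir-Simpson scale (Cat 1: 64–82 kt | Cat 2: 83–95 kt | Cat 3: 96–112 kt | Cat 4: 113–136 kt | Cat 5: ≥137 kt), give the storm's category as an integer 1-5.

5

ΔP = 1012 − 865 = 147 hPa.
V ≈ 6.7 × 147^0.644 = 6.7 × 24.87 ≈ 167 kt.
167 kt falls in the Category 5 band.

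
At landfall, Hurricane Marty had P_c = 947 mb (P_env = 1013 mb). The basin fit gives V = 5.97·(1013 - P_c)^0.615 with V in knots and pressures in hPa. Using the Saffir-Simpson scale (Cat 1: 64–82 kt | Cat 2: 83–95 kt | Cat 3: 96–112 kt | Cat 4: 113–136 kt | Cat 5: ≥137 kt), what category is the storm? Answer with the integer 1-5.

ΔP = 1013 − 947 = 66 mb.
V ≈ 5.97 × 66^0.615 = 5.97 × 13.15 ≈ 79 kt.
79 kt falls in the Category 1 band.

1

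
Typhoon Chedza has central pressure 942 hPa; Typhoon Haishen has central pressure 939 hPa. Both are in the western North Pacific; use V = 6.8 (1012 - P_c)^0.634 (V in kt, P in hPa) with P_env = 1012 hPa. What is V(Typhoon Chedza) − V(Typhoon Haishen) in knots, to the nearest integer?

Typhoon Chedza: ΔP = 70; V ≈ 6.8 × 70^0.634 ≈ 100.53 kt.
Typhoon Haishen: ΔP = 73; V ≈ 6.8 × 73^0.634 ≈ 103.24 kt.
Difference ≈ 100.53 − 103.24 = -2.71 → -3 kt.

-3 kt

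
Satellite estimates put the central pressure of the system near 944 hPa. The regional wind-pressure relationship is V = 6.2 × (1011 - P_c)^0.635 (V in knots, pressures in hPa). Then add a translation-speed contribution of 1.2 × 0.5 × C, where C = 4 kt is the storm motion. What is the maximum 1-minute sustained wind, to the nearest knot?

ΔP = 1011 − 944 = 67 hPa.
67^0.635 ≈ 14.440.
V ≈ 6.2 × 14.440 ≈ 89.5 kt.
Translation term: 1.2 × 0.5 × 4 = 2.4 kt.
Corrected V ≈ 91.9 kt → 92 kt.

92 kt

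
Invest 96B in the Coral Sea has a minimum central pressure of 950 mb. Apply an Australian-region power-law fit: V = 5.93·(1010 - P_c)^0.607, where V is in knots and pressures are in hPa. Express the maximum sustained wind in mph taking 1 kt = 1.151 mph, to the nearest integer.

82 mph

ΔP = 1010 − 950 = 60 mb.
V ≈ 5.93 × 60^0.607 = 5.93 × 12.004 ≈ 71.186 kt.
71.186 × 1.151 ≈ 81.93 mph → 82 mph.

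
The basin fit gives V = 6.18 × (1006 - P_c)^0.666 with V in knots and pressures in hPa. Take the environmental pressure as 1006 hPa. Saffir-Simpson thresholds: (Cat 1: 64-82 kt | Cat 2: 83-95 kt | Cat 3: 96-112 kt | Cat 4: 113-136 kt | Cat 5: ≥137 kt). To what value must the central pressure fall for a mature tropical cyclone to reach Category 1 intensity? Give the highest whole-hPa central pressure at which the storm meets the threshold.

972 hPa

Category 1 begins at V = 64 kt.
Required ΔP = (64/6.18)^(1/0.666) = 10.356^1.502 ≈ 33.44 hPa.
P_c ≤ 1006 − 33.44 = 972.56, so the highest integer P_c is 972 hPa.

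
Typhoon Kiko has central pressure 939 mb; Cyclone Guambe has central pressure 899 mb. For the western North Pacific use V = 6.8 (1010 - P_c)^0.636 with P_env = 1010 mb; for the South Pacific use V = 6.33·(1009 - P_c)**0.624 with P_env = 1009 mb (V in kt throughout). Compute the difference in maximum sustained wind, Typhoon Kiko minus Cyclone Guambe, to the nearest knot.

Typhoon Kiko: ΔP = 71; V ≈ 6.8 × 71^0.636 ≈ 102.31 kt.
Cyclone Guambe: ΔP = 110; V ≈ 6.33 × 110^0.624 ≈ 118.91 kt.
Difference ≈ 102.31 − 118.91 = -16.60 → -17 kt.

-17 kt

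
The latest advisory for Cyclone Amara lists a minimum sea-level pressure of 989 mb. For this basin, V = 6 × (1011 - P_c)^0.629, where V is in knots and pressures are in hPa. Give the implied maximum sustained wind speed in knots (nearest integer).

42 kt

ΔP = 1011 − 989 = 22 mb.
22^0.629 ≈ 6.988.
V ≈ 6 × 6.988 ≈ 41.9 kt.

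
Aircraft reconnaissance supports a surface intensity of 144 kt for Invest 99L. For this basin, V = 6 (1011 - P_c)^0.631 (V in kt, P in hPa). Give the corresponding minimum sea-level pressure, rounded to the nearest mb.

ΔP = (V / 6)^(1/0.631) = (144/6)^1.585.
144/6 = 24.000; 24.000^1.585 ≈ 153.94 mb.
P_c = 1011 − 153.94 = 857.06 ≈ 857 mb.

857 mb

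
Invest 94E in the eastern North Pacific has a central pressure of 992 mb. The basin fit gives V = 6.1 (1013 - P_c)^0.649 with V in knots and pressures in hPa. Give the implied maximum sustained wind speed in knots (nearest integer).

44 kt

ΔP = 1013 − 992 = 21 mb.
21^0.649 ≈ 7.213.
V ≈ 6.1 × 7.213 ≈ 44.0 kt.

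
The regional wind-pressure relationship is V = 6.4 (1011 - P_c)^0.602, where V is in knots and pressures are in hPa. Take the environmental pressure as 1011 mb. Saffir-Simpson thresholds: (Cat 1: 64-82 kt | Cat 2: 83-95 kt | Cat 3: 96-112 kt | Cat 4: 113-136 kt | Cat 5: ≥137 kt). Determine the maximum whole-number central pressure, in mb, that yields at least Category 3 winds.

921 mb

Category 3 begins at V = 96 kt.
Required ΔP = (96/6.4)^(1/0.602) = 15.000^1.661 ≈ 89.88 mb.
P_c ≤ 1011 − 89.88 = 921.12, so the highest integer P_c is 921 mb.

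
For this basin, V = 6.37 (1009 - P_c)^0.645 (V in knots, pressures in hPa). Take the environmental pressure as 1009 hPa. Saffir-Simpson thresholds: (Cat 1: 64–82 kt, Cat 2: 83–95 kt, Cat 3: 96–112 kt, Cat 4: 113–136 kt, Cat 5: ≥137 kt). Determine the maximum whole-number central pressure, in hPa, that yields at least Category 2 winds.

Category 2 begins at V = 83 kt.
Required ΔP = (83/6.37)^(1/0.645) = 13.030^1.550 ≈ 53.53 hPa.
P_c ≤ 1009 − 53.53 = 955.47, so the highest integer P_c is 955 hPa.

955 hPa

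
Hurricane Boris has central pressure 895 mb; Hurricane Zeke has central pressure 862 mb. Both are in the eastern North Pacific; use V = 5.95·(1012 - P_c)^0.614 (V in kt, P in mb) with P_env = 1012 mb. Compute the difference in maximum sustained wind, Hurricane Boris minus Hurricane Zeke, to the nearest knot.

-18 kt

Hurricane Boris: ΔP = 117; V ≈ 5.95 × 117^0.614 ≈ 110.76 kt.
Hurricane Zeke: ΔP = 150; V ≈ 5.95 × 150^0.614 ≈ 129.01 kt.
Difference ≈ 110.76 − 129.01 = -18.25 → -18 kt.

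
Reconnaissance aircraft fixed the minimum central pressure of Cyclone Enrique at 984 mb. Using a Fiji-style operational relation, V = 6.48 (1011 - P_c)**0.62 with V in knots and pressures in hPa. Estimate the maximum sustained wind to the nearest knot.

50 kt

ΔP = 1011 − 984 = 27 mb.
27^0.62 ≈ 7.717.
V ≈ 6.48 × 7.717 ≈ 50.0 kt.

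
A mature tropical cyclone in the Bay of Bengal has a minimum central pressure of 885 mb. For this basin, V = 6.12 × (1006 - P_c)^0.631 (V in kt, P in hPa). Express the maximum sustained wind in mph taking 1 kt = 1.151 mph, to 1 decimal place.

145.2 mph

ΔP = 1006 − 885 = 121 mb.
V ≈ 6.12 × 121^0.631 = 6.12 × 20.618 ≈ 126.180 kt.
126.180 × 1.151 ≈ 145.23 mph → 145.2 mph.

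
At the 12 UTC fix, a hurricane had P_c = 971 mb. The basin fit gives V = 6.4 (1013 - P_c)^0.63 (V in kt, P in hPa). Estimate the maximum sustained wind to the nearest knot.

ΔP = 1013 − 971 = 42 mb.
42^0.63 ≈ 10.535.
V ≈ 6.4 × 10.535 ≈ 67.4 kt.

67 kt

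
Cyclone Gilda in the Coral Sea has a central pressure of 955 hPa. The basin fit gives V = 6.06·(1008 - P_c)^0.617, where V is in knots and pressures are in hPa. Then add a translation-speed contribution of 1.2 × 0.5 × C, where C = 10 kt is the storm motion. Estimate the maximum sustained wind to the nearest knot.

76 kt

ΔP = 1008 − 955 = 53 hPa.
53^0.617 ≈ 11.585.
V ≈ 6.06 × 11.585 ≈ 70.2 kt.
Translation term: 1.2 × 0.5 × 10 = 6 kt.
Corrected V ≈ 76.2 kt → 76 kt.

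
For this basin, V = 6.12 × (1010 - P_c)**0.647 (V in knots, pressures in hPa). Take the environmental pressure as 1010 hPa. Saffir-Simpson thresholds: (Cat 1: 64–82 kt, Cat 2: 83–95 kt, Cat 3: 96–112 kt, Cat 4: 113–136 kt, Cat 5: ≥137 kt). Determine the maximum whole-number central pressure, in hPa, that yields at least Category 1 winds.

972 hPa

Category 1 begins at V = 64 kt.
Required ΔP = (64/6.12)^(1/0.647) = 10.458^1.546 ≈ 37.64 hPa.
P_c ≤ 1010 − 37.64 = 972.36, so the highest integer P_c is 972 hPa.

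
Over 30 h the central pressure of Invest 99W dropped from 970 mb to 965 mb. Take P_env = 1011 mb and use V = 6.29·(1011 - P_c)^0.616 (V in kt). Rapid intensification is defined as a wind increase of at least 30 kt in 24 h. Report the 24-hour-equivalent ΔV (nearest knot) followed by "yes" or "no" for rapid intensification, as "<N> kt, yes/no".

V₁: ΔP = 41, V ≈ 6.29 × 41^0.616 ≈ 61.96 kt.
V₂: ΔP = 46, V ≈ 6.29 × 46^0.616 ≈ 66.51 kt.
ΔV over 30 h = 4.55 kt → 24 h equivalent = 4.55 × 24/30 ≈ 3.64 kt.
4 kt < 30 kt ⇒ not rapid intensification.

4 kt, no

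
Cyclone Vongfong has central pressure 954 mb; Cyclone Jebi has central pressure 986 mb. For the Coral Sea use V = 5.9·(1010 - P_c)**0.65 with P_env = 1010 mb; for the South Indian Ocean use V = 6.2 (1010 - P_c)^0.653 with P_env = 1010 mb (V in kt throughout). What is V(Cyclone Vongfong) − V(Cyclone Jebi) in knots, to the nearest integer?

Cyclone Vongfong: ΔP = 56; V ≈ 5.9 × 56^0.65 ≈ 80.76 kt.
Cyclone Jebi: ΔP = 24; V ≈ 6.2 × 24^0.653 ≈ 49.39 kt.
Difference ≈ 80.76 − 49.39 = 31.37 → 31 kt.

31 kt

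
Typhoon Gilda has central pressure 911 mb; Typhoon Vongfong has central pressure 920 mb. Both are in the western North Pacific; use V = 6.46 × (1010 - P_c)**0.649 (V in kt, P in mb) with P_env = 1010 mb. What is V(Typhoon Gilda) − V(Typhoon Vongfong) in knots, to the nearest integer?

8 kt

Typhoon Gilda: ΔP = 99; V ≈ 6.46 × 99^0.649 ≈ 127.47 kt.
Typhoon Vongfong: ΔP = 90; V ≈ 6.46 × 90^0.649 ≈ 119.82 kt.
Difference ≈ 127.47 − 119.82 = 7.65 → 8 kt.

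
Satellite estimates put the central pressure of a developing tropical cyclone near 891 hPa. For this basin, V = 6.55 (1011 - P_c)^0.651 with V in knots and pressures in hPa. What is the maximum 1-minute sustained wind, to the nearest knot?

148 kt

ΔP = 1011 − 891 = 120 hPa.
120^0.651 ≈ 22.571.
V ≈ 6.55 × 22.571 ≈ 147.8 kt.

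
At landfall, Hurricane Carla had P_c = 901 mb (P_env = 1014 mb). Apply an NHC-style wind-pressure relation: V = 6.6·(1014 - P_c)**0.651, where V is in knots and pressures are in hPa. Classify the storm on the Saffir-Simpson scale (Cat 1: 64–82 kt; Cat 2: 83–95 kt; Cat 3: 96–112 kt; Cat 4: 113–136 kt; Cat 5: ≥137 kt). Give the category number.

ΔP = 1014 − 901 = 113 mb.
V ≈ 6.6 × 113^0.651 = 6.6 × 21.70 ≈ 143 kt.
143 kt falls in the Category 5 band.

5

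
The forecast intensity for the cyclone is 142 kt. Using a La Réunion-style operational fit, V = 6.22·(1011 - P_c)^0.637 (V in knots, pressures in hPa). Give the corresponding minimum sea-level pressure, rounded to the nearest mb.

ΔP = (V / 6.22)^(1/0.637) = (142/6.22)^1.570.
142/6.22 = 22.830; 22.830^1.570 ≈ 135.72 mb.
P_c = 1011 − 135.72 = 875.28 ≈ 875 mb.

875 mb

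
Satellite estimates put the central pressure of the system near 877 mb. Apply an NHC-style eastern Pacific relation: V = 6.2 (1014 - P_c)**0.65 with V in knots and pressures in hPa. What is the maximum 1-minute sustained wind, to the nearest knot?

ΔP = 1014 − 877 = 137 mb.
137^0.65 ≈ 24.483.
V ≈ 6.2 × 24.483 ≈ 151.8 kt.

152 kt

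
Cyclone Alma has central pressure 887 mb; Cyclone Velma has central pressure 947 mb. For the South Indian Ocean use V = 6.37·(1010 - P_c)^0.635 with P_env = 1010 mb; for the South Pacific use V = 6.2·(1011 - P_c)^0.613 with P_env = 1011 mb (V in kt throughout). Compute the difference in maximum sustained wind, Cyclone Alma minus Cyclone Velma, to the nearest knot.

Cyclone Alma: ΔP = 123; V ≈ 6.37 × 123^0.635 ≈ 135.28 kt.
Cyclone Velma: ΔP = 64; V ≈ 6.2 × 64^0.613 ≈ 79.36 kt.
Difference ≈ 135.28 − 79.36 = 55.92 → 56 kt.

56 kt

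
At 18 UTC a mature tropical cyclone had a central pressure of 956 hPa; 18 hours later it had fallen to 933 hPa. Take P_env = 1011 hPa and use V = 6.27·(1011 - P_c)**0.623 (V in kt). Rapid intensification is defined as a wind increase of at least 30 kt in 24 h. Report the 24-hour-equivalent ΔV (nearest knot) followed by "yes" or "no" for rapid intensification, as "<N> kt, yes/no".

25 kt, no

V₁: ΔP = 55, V ≈ 6.27 × 55^0.623 ≈ 76.12 kt.
V₂: ΔP = 78, V ≈ 6.27 × 78^0.623 ≈ 94.63 kt.
ΔV over 18 h = 18.51 kt → 24 h equivalent = 18.51 × 24/18 ≈ 24.68 kt.
25 kt < 30 kt ⇒ not rapid intensification.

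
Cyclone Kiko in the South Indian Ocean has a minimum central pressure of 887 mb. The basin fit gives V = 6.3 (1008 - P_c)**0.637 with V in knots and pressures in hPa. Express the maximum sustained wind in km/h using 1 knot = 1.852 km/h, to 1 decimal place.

247.6 km/h

ΔP = 1008 − 887 = 121 mb.
V ≈ 6.3 × 121^0.637 = 6.3 × 21.219 ≈ 133.683 kt.
133.683 × 1.852 ≈ 247.58 km/h → 247.6 km/h.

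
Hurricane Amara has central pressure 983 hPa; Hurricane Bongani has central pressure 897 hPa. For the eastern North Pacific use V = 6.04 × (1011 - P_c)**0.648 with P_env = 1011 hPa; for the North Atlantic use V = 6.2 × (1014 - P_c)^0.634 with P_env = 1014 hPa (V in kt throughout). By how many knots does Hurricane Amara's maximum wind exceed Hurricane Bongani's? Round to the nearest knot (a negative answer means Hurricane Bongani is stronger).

-75 kt

Hurricane Amara: ΔP = 28; V ≈ 6.04 × 28^0.648 ≈ 52.34 kt.
Hurricane Bongani: ΔP = 117; V ≈ 6.2 × 117^0.634 ≈ 126.95 kt.
Difference ≈ 52.34 − 126.95 = -74.61 → -75 kt.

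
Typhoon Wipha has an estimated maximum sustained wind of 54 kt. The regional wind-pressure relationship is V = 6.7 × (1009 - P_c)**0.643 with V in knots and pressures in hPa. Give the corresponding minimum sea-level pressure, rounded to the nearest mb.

ΔP = (V / 6.7)^(1/0.643) = (54/6.7)^1.555.
54/6.7 = 8.060; 8.060^1.555 ≈ 25.68 mb.
P_c = 1009 − 25.68 = 983.32 ≈ 983 mb.

983 mb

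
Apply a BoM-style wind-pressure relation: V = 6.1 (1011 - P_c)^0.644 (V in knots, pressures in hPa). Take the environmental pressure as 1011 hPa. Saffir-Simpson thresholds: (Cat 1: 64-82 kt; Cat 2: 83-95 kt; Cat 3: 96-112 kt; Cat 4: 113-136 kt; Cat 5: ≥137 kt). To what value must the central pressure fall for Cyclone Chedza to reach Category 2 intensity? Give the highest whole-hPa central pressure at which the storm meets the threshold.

Category 2 begins at V = 83 kt.
Required ΔP = (83/6.1)^(1/0.644) = 13.607^1.553 ≈ 57.61 hPa.
P_c ≤ 1011 − 57.61 = 953.39, so the highest integer P_c is 953 hPa.

953 hPa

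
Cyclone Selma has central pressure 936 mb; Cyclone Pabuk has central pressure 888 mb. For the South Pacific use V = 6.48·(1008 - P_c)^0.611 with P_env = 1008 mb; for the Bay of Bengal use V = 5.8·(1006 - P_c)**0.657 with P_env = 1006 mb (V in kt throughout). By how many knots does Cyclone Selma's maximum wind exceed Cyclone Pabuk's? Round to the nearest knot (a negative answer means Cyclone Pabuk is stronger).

Cyclone Selma: ΔP = 72; V ≈ 6.48 × 72^0.611 ≈ 88.39 kt.
Cyclone Pabuk: ΔP = 118; V ≈ 5.8 × 118^0.657 ≈ 133.25 kt.
Difference ≈ 88.39 − 133.25 = -44.86 → -45 kt.

-45 kt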